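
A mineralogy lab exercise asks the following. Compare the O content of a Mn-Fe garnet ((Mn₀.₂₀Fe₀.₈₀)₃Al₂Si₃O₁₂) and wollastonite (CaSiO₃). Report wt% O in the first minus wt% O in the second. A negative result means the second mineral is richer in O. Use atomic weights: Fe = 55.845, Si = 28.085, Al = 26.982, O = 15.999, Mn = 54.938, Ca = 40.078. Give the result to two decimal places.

M((Mn₀.₂₀Fe₀.₈₀)₃Al₂Si₃O₁₂) = 497.198 g/mol, so wt% O = 191.988/497.198 × 100 = 38.61%.
M(CaSiO₃) = 116.160 g/mol, so wt% O = 47.997/116.160 × 100 = 41.32%.
38.61 − 41.32 = -2.71 pp.

-2.71 percentage points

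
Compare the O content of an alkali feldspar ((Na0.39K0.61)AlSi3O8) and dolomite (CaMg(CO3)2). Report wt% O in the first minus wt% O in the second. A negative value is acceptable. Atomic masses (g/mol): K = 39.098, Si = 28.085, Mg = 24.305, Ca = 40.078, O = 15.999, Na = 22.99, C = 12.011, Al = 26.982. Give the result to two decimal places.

First mineral: 127.992 g O in 272.045 g formula = 47.05 wt% O.
Second mineral: 95.994 g O in 184.399 g formula = 52.06 wt% O.
47.05% − 52.06% gives a difference of -5.01 percentage points.

-5.01 percentage points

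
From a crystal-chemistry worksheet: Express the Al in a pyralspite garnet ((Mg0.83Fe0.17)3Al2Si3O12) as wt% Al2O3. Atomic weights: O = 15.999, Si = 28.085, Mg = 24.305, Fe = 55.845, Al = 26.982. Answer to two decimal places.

24.32 wt%

Formula mass = 419.207 g/mol.
2 Al → 1.0000 mol Al2O3 per formula unit; M(Al2O3) = 101.961, so Al2O3 mass = 101.961 g.
101.961/419.207 × 100 = 24.32 wt%.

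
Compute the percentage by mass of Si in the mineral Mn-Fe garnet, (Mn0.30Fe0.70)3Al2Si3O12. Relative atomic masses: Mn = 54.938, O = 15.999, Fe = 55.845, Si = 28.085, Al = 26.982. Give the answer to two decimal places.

16.96 mass %

Formula mass = 0.90*54.938 + 2.10*55.845 + 2*26.982 + 3*28.085 + 12*15.999 = 496.926 g/mol, of which 84.255 g is Si.
So Si makes up 84.255/496.926 = 0.1696 of the mass, i.e. 16.96%.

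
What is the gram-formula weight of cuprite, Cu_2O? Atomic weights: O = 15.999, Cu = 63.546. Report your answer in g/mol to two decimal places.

143.09 g/mol

Cu: 2 × 63.546 = 127.0920
O: 1 × 15.999 = 15.9990
Summing the contributions gives the formula mass.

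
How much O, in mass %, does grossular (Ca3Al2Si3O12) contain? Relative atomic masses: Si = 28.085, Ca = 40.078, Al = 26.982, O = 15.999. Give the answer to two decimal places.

Molar mass of Ca3Al2Si3O12: 3*40.078 + 2*26.982 + 3*28.085 + 12*15.999 = 450.441 g/mol.
Mass of O per formula unit: 12 × 15.999 = 191.988 g.
Weight fraction O = 191.988 / 450.441 = 0.4262.

42.62 mass %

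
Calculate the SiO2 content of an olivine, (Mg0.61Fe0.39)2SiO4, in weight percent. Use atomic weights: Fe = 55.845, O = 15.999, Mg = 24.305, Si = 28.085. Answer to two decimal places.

36.35 wt%

Formula mass = 165.292 g/mol.
1 Si → 1.0000 mol SiO2 per formula unit; M(SiO2) = 60.083, so SiO2 mass = 60.083 g.
60.083/165.292 × 100 = 36.35 wt%.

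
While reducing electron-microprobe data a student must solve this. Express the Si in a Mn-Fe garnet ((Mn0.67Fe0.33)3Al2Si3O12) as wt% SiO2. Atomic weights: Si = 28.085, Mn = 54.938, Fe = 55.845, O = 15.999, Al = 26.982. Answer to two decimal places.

36.35 wt%

M((Mn0.67Fe0.33)3Al2Si3O12) = 495.919 g/mol; M(SiO2) = 60.083 g/mol.
Moles SiO2 per formula unit = 3 Si ÷ 1 = 3.0000.
SiO2 fraction = (3.0000 × 60.083) / 495.919 = 180.249/495.919 = 0.3635.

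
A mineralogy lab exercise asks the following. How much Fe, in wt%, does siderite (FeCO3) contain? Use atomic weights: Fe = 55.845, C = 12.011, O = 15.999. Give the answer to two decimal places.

Formula mass = 1×55.845 + 1×12.011 + 3×15.999 = 115.853 g/mol, of which 55.845 g is Fe.
So Fe makes up 55.845/115.853 = 0.4820 of the mass, i.e. 48.20%.

48.20 wt%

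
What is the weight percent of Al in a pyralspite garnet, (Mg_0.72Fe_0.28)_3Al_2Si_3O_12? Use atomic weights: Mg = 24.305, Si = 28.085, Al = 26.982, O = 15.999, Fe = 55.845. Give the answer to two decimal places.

12.56 wt%

Molar mass of (Mg_0.72Fe_0.28)_3Al_2Si_3O_12: 2.16×24.305 + 0.84×55.845 + 2×26.982 + 3×28.085 + 12×15.999 = 429.616 g/mol.
Mass of Al per formula unit: 2 × 26.982 = 53.964 g.
Weight fraction Al = 53.964 / 429.616 = 0.1256.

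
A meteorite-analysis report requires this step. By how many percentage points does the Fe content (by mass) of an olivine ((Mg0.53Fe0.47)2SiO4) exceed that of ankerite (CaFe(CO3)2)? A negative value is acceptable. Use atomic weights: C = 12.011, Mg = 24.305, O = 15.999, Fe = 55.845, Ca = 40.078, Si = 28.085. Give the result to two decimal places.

M((Mg0.53Fe0.47)2SiO4) = 170.339 g/mol, so wt% Fe = 52.494/170.339 × 100 = 30.82%.
M(CaFe(CO3)2) = 215.939 g/mol, so wt% Fe = 55.845/215.939 × 100 = 25.86%.
30.82 − 25.86 = 4.96 pp.

4.96 percentage points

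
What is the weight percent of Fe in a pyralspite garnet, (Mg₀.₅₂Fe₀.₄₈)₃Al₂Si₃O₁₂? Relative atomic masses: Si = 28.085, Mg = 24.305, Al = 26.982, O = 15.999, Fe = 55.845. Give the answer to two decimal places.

17.93 mass %

Formula mass = 1.56*24.305 + 1.44*55.845 + 2*26.982 + 3*28.085 + 12*15.999 = 448.540 g/mol, of which 80.417 g is Fe.
So Fe makes up 80.417/448.540 = 0.1793 of the mass, i.e. 17.93%.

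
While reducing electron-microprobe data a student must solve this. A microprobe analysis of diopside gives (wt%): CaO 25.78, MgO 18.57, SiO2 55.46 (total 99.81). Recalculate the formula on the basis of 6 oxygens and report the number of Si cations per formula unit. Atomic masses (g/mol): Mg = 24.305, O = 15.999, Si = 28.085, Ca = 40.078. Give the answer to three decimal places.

2.002 Si apfu

CaO (M=56.077): mol = 0.45973; Ca = 0.45973, O = 0.45973.
MgO (M=40.304): mol = 0.46075; Mg = 0.46075, O = 0.46075.
SiO2 (M=60.083): mol = 0.92306; Si = 0.92306, O = 1.84612.
ΣO = 2.76660; factor = 6/ΣO = 2.16873.
Si apfu = 0.92306 × 2.16873 = 2.002.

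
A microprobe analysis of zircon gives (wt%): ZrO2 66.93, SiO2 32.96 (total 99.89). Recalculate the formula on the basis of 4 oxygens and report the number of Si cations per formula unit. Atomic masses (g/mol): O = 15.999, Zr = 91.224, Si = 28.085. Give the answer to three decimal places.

1.005 Si apfu

66.93 wt% ZrO2 ÷ 123.222 g/mol = 0.54317 mol, giving 0.54317 Zr and 1.08634 O.
32.96 wt% SiO2 ÷ 60.083 g/mol = 0.54857 mol, giving 0.54857 Si and 1.09714 O.
Oxygen sums to 2.18348; scaling by 4/2.18348 = 1.83194 puts the formula on 4 O.
Si: 0.54857 × 1.83194 = 1.005 atoms per formula unit.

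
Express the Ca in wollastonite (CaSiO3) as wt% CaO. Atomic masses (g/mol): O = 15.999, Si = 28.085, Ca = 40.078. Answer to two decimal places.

Molar mass of CaSiO3 = 1·40.078 + 1·28.085 + 3·15.999 = 116.160 g/mol.
Each formula unit contains 1 Ca, equivalent to 1/1 = 1.0000 mol CaO.
M(CaO) = 1×40.078 + 1×15.999 = 56.077 g/mol.
Mass of CaO per formula unit = 1.0000 × 56.077 = 56.077 g.
CaO wt% = 56.077 / 116.160 × 100 = 48.28%.

48.28 wt%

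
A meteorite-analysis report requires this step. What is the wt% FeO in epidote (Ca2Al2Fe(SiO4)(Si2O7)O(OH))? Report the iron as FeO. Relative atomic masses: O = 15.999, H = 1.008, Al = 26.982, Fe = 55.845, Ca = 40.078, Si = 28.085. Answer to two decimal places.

14.87 wt%

Molar mass of Ca2Al2Fe(SiO4)(Si2O7)O(OH) = 2·40.078 + 2·26.982 + 1·55.845 + 3·28.085 + 13·15.999 + 1·1.008 = 483.215 g/mol.
Each formula unit contains 1 Fe, equivalent to 1/1 = 1.0000 mol FeO.
M(FeO) = 1×55.845 + 1×15.999 = 71.844 g/mol.
Mass of FeO per formula unit = 1.0000 × 71.844 = 71.844 g.
FeO wt% = 71.844 / 483.215 × 100 = 14.87%.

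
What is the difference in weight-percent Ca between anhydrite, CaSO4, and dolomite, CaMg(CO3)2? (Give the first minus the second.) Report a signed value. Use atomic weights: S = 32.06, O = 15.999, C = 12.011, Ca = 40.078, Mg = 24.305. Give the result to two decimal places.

First mineral: 40.078 g Ca in 136.134 g formula = 29.44 wt% Ca.
Second mineral: 40.078 g Ca in 184.399 g formula = 21.73 wt% Ca.
29.44% − 21.73% gives a difference of 7.71 percentage points.

7.71 percentage points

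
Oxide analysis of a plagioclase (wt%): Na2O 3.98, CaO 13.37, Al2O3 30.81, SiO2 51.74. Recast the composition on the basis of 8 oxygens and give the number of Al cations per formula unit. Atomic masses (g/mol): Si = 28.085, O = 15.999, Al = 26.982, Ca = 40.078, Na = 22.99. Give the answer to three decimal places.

1.649 Al apfu

Na2O (M=61.979): mol = 0.06422; Na = 0.12844, O = 0.06422.
CaO (M=56.077): mol = 0.23842; Ca = 0.23842, O = 0.23842.
Al2O3 (M=101.961): mol = 0.30217; Al = 0.60434, O = 0.90651.
SiO2 (M=60.083): mol = 0.86114; Si = 0.86114, O = 1.72228.
ΣO = 2.93143; factor = 8/ΣO = 2.72904.
Al apfu = 0.60434 × 2.72904 = 1.649.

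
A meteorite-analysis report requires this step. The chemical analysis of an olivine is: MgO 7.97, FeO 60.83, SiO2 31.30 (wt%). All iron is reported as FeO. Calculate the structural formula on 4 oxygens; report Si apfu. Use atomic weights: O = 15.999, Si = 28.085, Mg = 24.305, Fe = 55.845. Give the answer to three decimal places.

MgO: 7.97/40.304 = 0.19775 mol → 0.19775 mol Mg, 0.19775 mol O.
FeO: 60.83/71.844 = 0.84670 mol → 0.84670 mol Fe, 0.84670 mol O.
SiO2: 31.30/60.083 = 0.52095 mol → 0.52095 mol Si, 1.04190 mol O.
Total oxygen = 2.08635 mol. Normalization factor = 4/2.08635 = 1.91722.
Si per 4 O = 0.52095 × 1.91722 = 0.999.

0.999 Si apfu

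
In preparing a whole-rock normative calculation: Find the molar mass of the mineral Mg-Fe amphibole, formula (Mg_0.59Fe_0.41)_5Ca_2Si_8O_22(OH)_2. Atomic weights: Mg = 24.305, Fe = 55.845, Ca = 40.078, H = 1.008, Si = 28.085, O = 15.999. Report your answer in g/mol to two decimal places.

The formula mass is the sum 2.95*24.305 + 2.05*55.845 + 2*40.078 + 8*28.085 + 24*15.999 + 2*1.008.

877.01 g/mol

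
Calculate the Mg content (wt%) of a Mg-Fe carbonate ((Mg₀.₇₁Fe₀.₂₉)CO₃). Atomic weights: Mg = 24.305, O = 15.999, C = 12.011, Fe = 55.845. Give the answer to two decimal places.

18.46 wt%

Formula mass = 0.71·24.305 + 0.29·55.845 + 1·12.011 + 3·15.999 = 93.460 g/mol, of which 17.257 g is Mg.
So Mg makes up 17.257/93.460 = 0.1846 of the mass, i.e. 18.46%.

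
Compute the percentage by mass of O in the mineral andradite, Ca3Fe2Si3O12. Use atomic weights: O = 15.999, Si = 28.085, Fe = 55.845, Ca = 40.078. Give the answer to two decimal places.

37.78 weight percent

Molar mass of Ca3Fe2Si3O12: 3×40.078 + 2×55.845 + 3×28.085 + 12×15.999 = 508.167 g/mol.
Mass of O per formula unit: 12 × 15.999 = 191.988 g.
Weight fraction O = 191.988 / 508.167 = 0.3778.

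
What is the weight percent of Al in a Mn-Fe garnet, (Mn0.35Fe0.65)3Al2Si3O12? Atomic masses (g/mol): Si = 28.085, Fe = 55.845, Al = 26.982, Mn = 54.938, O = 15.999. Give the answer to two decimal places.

10.86 weight percent

Formula mass = 1.05*54.938 + 1.95*55.845 + 2*26.982 + 3*28.085 + 12*15.999 = 496.790 g/mol, of which 53.964 g is Al.
So Al makes up 53.964/496.790 = 0.1086 of the mass, i.e. 10.86%.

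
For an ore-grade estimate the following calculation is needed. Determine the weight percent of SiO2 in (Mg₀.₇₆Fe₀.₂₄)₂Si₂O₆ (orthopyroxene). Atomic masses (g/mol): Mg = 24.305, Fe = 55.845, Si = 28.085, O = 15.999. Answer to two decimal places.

Molar mass of (Mg₀.₇₆Fe₀.₂₄)₂Si₂O₆ = 1.52×24.305 + 0.48×55.845 + 2×28.085 + 6×15.999 = 215.913 g/mol.
Each formula unit contains 2 Si, equivalent to 2/1 = 2.0000 mol SiO2.
M(SiO2) = 1×28.085 + 2×15.999 = 60.083 g/mol.
Mass of SiO2 per formula unit = 2.0000 × 60.083 = 120.166 g.
SiO2 wt% = 120.166 / 215.913 × 100 = 55.65%.

55.65 wt%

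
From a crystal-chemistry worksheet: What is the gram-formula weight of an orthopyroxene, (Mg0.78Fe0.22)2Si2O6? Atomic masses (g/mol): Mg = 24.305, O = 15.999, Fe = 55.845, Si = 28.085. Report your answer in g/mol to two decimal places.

M = 1.56(24.305) + 0.44(55.845) + 2(28.085) + 6(15.999)

214.65 g/mol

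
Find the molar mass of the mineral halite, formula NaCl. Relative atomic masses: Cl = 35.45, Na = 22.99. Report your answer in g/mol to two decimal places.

58.44 g/mol

The formula mass is the sum 1·22.99 + 1·35.45.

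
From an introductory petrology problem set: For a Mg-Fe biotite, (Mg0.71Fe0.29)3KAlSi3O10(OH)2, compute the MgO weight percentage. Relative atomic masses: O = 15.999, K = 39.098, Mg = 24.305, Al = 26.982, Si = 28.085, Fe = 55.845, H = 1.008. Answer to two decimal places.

M((Mg0.71Fe0.29)3KAlSi3O10(OH)2) = 444.694 g/mol; M(MgO) = 40.304 g/mol.
Moles MgO per formula unit = 2.13 Mg ÷ 1 = 2.1300.
MgO fraction = (2.1300 × 40.304) / 444.694 = 85.848/444.694 = 0.1930.

19.30 wt%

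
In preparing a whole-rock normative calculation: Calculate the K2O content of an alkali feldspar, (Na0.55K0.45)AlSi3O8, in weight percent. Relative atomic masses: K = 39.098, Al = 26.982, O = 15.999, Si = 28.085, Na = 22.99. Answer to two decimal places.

7.87 wt%

Formula mass = 269.468 g/mol.
0.45 K → 0.2250 mol K2O per formula unit; M(K2O) = 94.195, so K2O mass = 21.194 g.
21.194/269.468 × 100 = 7.87 wt%.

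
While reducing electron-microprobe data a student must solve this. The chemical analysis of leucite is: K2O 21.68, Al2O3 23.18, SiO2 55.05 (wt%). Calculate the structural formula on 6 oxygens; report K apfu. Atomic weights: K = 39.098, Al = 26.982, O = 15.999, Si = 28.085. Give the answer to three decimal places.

K2O (M=94.195): mol = 0.23016; K = 0.46032, O = 0.23016.
Al2O3 (M=101.961): mol = 0.22734; Al = 0.45468, O = 0.68202.
SiO2 (M=60.083): mol = 0.91623; Si = 0.91623, O = 1.83246.
ΣO = 2.74464; factor = 6/ΣO = 2.18608.
K apfu = 0.46032 × 2.18608 = 1.006.

1.006 K apfu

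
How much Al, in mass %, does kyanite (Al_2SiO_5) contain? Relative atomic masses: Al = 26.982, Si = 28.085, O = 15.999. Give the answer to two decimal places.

Molar mass of Al_2SiO_5: 2×26.982 + 1×28.085 + 5×15.999 = 162.044 g/mol.
Mass of Al per formula unit: 2 × 26.982 = 53.964 g.
Weight fraction Al = 53.964 / 162.044 = 0.3330.

33.30 mass %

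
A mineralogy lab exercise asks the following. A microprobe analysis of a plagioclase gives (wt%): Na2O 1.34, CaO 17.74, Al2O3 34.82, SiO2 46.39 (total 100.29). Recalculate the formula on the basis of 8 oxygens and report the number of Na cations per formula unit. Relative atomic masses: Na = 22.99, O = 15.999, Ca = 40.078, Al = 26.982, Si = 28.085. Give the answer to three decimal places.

1.34 wt% Na2O ÷ 61.979 g/mol = 0.02162 mol, giving 0.04324 Na and 0.02162 O.
17.74 wt% CaO ÷ 56.077 g/mol = 0.31635 mol, giving 0.31635 Ca and 0.31635 O.
34.82 wt% Al2O3 ÷ 101.961 g/mol = 0.34150 mol, giving 0.68300 Al and 1.02450 O.
46.39 wt% SiO2 ÷ 60.083 g/mol = 0.77210 mol, giving 0.77210 Si and 1.54420 O.
Oxygen sums to 2.90667; scaling by 8/2.90667 = 2.75229 puts the formula on 8 O.
Na: 0.04324 × 2.75229 = 0.119 atoms per formula unit.

0.119 Na apfu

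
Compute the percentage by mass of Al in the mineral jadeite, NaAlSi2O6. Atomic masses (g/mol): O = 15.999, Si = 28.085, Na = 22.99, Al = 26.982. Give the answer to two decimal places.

13.35 wt%

M(NaAlSi2O6) = 202.136 g/mol.
Al contributes 1 × 26.982 = 26.982 g per mole.
26.982/202.136 = 0.1335 → 13.35%.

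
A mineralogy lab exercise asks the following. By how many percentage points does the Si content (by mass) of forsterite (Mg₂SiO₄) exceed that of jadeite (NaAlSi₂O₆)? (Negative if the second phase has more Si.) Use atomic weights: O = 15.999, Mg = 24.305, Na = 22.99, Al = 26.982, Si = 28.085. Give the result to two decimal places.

-7.83 percentage points

M(Mg₂SiO₄) = 140.691 g/mol, so wt% Si = 28.085/140.691 × 100 = 19.96%.
M(NaAlSi₂O₆) = 202.136 g/mol, so wt% Si = 56.170/202.136 × 100 = 27.79%.
19.96 − 27.79 = -7.83 pp.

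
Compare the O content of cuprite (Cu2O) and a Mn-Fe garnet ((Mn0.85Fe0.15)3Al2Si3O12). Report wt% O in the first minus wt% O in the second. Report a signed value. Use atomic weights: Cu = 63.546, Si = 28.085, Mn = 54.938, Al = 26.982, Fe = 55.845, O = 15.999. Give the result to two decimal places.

M(Cu2O) = 143.091 g/mol, so wt% O = 15.999/143.091 × 100 = 11.18%.
M((Mn0.85Fe0.15)3Al2Si3O12) = 495.429 g/mol, so wt% O = 191.988/495.429 × 100 = 38.75%.
11.18 − 38.75 = -27.57 pp.

-27.57 percentage points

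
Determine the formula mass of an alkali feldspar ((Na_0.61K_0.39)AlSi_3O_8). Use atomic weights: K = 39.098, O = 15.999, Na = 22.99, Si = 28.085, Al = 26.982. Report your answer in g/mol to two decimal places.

268.50 g/mol

The formula mass is the sum 0.61(22.99) + 0.39(39.098) + 1(26.982) + 3(28.085) + 8(15.999).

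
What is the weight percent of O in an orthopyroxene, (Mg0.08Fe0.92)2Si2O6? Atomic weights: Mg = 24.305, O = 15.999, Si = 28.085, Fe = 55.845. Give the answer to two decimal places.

Formula mass = 0.16*24.305 + 1.84*55.845 + 2*28.085 + 6*15.999 = 258.808 g/mol, of which 95.994 g is O.
So O makes up 95.994/258.808 = 0.3709 of the mass, i.e. 37.09%.

37.09 wt%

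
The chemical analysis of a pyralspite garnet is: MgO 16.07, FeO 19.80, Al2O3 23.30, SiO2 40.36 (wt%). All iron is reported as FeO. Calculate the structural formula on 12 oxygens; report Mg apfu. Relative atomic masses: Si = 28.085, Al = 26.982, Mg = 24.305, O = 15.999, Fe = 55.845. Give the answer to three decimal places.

1.770 Mg apfu

16.07 wt% MgO ÷ 40.304 g/mol = 0.39872 mol, giving 0.39872 Mg and 0.39872 O.
19.80 wt% FeO ÷ 71.844 g/mol = 0.27560 mol, giving 0.27560 Fe and 0.27560 O.
23.30 wt% Al2O3 ÷ 101.961 g/mol = 0.22852 mol, giving 0.45704 Al and 0.68556 O.
40.36 wt% SiO2 ÷ 60.083 g/mol = 0.67174 mol, giving 0.67174 Si and 1.34348 O.
Oxygen sums to 2.70336; scaling by 12/2.70336 = 4.43892 puts the formula on 12 O.
Mg: 0.39872 × 4.43892 = 1.770 atoms per formula unit.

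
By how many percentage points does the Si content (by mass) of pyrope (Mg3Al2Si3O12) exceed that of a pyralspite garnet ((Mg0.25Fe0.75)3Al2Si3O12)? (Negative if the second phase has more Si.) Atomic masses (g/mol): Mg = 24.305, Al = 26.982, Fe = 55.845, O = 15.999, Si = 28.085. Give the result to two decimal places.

First mineral: 84.255 g Si in 403.122 g formula = 20.90 wt% Si.
Second mineral: 84.255 g Si in 474.087 g formula = 17.77 wt% Si.
20.90% − 17.77% gives a difference of 3.13 percentage points.

3.13 percentage points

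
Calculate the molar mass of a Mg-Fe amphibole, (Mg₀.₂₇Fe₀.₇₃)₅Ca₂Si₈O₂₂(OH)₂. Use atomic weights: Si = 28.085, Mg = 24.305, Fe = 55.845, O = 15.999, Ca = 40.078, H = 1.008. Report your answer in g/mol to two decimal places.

927.47 g/mol

M = 1.35×24.305 + 3.65×55.845 + 2×40.078 + 8×28.085 + 24×15.999 + 2×1.008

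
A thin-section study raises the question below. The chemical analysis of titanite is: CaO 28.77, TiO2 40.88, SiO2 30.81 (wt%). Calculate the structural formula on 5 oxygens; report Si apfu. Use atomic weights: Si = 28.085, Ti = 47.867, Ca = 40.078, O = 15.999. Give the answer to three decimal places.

1.001 Si apfu

CaO: 28.77/56.077 = 0.51304 mol → 0.51304 mol Ca, 0.51304 mol O.
TiO2: 40.88/79.865 = 0.51186 mol → 0.51186 mol Ti, 1.02372 mol O.
SiO2: 30.81/60.083 = 0.51279 mol → 0.51279 mol Si, 1.02558 mol O.
Total oxygen = 2.56234 mol. Normalization factor = 5/2.56234 = 1.95134.
Si per 5 O = 0.51279 × 1.95134 = 1.001.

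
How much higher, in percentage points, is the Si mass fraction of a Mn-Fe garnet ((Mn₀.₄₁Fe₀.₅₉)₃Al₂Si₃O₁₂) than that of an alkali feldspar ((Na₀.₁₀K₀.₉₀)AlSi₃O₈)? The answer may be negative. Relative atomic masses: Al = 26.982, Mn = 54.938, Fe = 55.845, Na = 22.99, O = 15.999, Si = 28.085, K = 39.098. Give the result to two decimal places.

First mineral: 84.255 g Si in 496.626 g formula = 16.97 wt% Si.
Second mineral: 84.255 g Si in 276.716 g formula = 30.45 wt% Si.
16.97% − 30.45% gives a difference of -13.48 percentage points.

-13.48 percentage points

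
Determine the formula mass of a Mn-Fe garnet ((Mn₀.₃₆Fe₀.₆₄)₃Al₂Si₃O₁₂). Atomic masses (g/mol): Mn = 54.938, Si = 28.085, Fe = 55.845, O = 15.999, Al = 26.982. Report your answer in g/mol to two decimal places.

496.76 g/mol

M = 1.08·54.938 + 1.92·55.845 + 2·26.982 + 3·28.085 + 12·15.999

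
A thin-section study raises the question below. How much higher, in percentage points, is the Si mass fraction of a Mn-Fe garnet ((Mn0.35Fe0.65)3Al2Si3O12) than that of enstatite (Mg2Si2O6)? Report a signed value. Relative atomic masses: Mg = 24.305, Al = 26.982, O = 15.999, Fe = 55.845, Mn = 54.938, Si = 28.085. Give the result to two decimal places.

-11.02 percentage points

Si in (Mn0.35Fe0.65)3Al2Si3O12: molar mass 496.790 g/mol; 3×28.085 = 84.255 g → 16.96 wt%.
Si in Mg2Si2O6: molar mass 200.774 g/mol; 2×28.085 = 56.170 g → 27.98 wt%.
Difference = 16.96 − 27.98 = -11.02 percentage points.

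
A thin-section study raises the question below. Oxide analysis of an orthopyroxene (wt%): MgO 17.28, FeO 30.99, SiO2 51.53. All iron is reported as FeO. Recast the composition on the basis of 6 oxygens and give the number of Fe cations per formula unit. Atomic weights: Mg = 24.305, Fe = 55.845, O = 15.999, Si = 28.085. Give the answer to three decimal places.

1.005 Fe apfu

17.28 wt% MgO ÷ 40.304 g/mol = 0.42874 mol, giving 0.42874 Mg and 0.42874 O.
30.99 wt% FeO ÷ 71.844 g/mol = 0.43135 mol, giving 0.43135 Fe and 0.43135 O.
51.53 wt% SiO2 ÷ 60.083 g/mol = 0.85765 mol, giving 0.85765 Si and 1.71530 O.
Oxygen sums to 2.57539; scaling by 6/2.57539 = 2.32974 puts the formula on 6 O.
Fe: 0.43135 × 2.32974 = 1.005 atoms per formula unit.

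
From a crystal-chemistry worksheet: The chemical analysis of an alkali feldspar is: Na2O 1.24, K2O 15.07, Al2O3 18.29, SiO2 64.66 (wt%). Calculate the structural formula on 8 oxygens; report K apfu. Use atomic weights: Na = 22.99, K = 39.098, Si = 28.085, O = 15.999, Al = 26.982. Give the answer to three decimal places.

Na2O: 1.24/61.979 = 0.02001 mol → 0.04002 mol Na, 0.02001 mol O.
K2O: 15.07/94.195 = 0.15999 mol → 0.31998 mol K, 0.15999 mol O.
Al2O3: 18.29/101.961 = 0.17938 mol → 0.35876 mol Al, 0.53814 mol O.
SiO2: 64.66/60.083 = 1.07618 mol → 1.07618 mol Si, 2.15236 mol O.
Total oxygen = 2.87050 mol. Normalization factor = 8/2.87050 = 2.78697.
K per 8 O = 0.31998 × 2.78697 = 0.892.

0.892 K apfu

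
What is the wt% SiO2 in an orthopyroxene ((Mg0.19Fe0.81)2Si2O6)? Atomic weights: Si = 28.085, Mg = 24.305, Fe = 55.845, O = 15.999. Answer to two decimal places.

Formula mass = 251.869 g/mol.
2 Si → 2.0000 mol SiO2 per formula unit; M(SiO2) = 60.083, so SiO2 mass = 120.166 g.
120.166/251.869 × 100 = 47.71 wt%.

47.71 wt%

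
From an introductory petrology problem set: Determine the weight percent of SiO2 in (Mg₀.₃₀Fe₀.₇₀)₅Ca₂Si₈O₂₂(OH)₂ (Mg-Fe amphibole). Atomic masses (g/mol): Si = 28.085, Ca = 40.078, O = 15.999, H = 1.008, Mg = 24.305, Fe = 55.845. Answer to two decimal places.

52.09 wt%

M((Mg₀.₃₀Fe₀.₇₀)₅Ca₂Si₈O₂₂(OH)₂) = 922.743 g/mol; M(SiO2) = 60.083 g/mol.
Moles SiO2 per formula unit = 8 Si ÷ 1 = 8.0000.
SiO2 fraction = (8.0000 × 60.083) / 922.743 = 480.664/922.743 = 0.5209.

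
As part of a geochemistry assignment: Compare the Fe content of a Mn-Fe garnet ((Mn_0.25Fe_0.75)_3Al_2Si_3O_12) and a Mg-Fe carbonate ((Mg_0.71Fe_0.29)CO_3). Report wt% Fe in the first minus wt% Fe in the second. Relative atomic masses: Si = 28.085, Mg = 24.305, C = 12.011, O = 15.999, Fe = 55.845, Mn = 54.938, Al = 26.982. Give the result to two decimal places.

Fe in (Mn_0.25Fe_0.75)_3Al_2Si_3O_12: molar mass 497.062 g/mol; 2.25×55.845 = 125.651 g → 25.28 wt%.
Fe in (Mg_0.71Fe_0.29)CO_3: molar mass 93.460 g/mol; 0.29×55.845 = 16.195 g → 17.33 wt%.
Difference = 25.28 − 17.33 = 7.95 percentage points.

7.95 percentage points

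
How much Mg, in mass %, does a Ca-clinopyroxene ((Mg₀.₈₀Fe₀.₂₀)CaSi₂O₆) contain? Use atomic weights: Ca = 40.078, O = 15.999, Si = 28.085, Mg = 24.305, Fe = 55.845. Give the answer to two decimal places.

Formula mass = 0.80*24.305 + 0.20*55.845 + 1*40.078 + 2*28.085 + 6*15.999 = 222.855 g/mol, of which 19.444 g is Mg.
So Mg makes up 19.444/222.855 = 0.0872 of the mass, i.e. 8.72%.

8.72 mass %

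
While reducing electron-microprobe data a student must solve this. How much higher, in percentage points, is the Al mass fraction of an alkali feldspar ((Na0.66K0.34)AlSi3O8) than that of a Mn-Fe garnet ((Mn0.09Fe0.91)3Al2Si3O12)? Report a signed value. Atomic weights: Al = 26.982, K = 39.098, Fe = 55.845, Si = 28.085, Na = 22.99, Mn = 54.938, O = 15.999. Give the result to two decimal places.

M((Na0.66K0.34)AlSi3O8) = 267.696 g/mol, so wt% Al = 26.982/267.696 × 100 = 10.08%.
M((Mn0.09Fe0.91)3Al2Si3O12) = 497.497 g/mol, so wt% Al = 53.964/497.497 × 100 = 10.85%.
10.08 − 10.85 = -0.77 pp.

-0.77 percentage points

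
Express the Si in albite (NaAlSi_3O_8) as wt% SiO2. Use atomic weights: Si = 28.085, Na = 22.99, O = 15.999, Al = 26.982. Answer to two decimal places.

Formula mass = 262.219 g/mol.
3 Si → 3.0000 mol SiO2 per formula unit; M(SiO2) = 60.083, so SiO2 mass = 180.249 g.
180.249/262.219 × 100 = 68.74 wt%.

68.74 wt%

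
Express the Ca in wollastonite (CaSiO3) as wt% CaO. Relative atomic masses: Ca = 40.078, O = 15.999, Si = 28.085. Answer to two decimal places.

Formula mass = 116.160 g/mol.
1 Ca → 1.0000 mol CaO per formula unit; M(CaO) = 56.077, so CaO mass = 56.077 g.
56.077/116.160 × 100 = 48.28 wt%.

48.28 wt%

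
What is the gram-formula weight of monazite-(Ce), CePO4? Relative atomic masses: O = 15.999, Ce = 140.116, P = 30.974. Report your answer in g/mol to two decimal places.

235.09 g/mol

M = 1(140.116) + 1(30.974) + 4(15.999)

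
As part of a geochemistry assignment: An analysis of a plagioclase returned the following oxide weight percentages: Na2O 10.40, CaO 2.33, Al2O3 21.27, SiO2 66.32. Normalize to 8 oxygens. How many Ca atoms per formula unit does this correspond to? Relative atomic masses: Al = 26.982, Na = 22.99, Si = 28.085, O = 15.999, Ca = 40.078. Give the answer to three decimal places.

0.109 Ca apfu

10.40 wt% Na2O ÷ 61.979 g/mol = 0.16780 mol, giving 0.33560 Na and 0.16780 O.
2.33 wt% CaO ÷ 56.077 g/mol = 0.04155 mol, giving 0.04155 Ca and 0.04155 O.
21.27 wt% Al2O3 ÷ 101.961 g/mol = 0.20861 mol, giving 0.41722 Al and 0.62583 O.
66.32 wt% SiO2 ÷ 60.083 g/mol = 1.10381 mol, giving 1.10381 Si and 2.20762 O.
Oxygen sums to 3.04280; scaling by 8/3.04280 = 2.62916 puts the formula on 8 O.
Ca: 0.04155 × 2.62916 = 0.109 atoms per formula unit.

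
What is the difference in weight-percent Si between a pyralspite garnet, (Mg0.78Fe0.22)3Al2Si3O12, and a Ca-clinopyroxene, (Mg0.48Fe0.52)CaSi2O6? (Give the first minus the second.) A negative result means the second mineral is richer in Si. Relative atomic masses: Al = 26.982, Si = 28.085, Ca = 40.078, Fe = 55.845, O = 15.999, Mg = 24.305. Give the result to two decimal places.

First mineral: 84.255 g Si in 423.938 g formula = 19.87 wt% Si.
Second mineral: 56.170 g Si in 232.948 g formula = 24.11 wt% Si.
19.87% − 24.11% gives a difference of -4.24 percentage points.

-4.24 percentage points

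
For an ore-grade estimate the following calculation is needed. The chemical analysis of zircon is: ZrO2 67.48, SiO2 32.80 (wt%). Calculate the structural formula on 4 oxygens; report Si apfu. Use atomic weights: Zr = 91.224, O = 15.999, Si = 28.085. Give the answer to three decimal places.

0.998 Si apfu

ZrO2 (M=123.222): mol = 0.54763; Zr = 0.54763, O = 1.09526.
SiO2 (M=60.083): mol = 0.54591; Si = 0.54591, O = 1.09182.
ΣO = 2.18708; factor = 4/ΣO = 1.82892.
Si apfu = 0.54591 × 1.82892 = 0.998.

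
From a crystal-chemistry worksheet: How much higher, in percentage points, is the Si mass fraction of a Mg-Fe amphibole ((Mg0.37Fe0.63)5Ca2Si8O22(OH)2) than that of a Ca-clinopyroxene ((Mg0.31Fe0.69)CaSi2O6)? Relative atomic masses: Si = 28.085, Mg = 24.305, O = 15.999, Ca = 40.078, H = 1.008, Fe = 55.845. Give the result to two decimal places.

1.07 percentage points

First mineral: 224.680 g Si in 911.704 g formula = 24.64 wt% Si.
Second mineral: 56.170 g Si in 238.310 g formula = 23.57 wt% Si.
24.64% − 23.57% gives a difference of 1.07 percentage points.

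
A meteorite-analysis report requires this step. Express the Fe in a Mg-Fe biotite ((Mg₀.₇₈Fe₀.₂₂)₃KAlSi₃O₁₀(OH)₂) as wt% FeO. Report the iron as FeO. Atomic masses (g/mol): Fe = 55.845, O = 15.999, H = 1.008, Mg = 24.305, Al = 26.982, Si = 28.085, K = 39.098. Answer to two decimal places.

10.82 wt%

M((Mg₀.₇₈Fe₀.₂₂)₃KAlSi₃O₁₀(OH)₂) = 438.070 g/mol; M(FeO) = 71.844 g/mol.
Moles FeO per formula unit = 0.66 Fe ÷ 1 = 0.6600.
FeO fraction = (0.6600 × 71.844) / 438.070 = 47.417/438.070 = 0.1082.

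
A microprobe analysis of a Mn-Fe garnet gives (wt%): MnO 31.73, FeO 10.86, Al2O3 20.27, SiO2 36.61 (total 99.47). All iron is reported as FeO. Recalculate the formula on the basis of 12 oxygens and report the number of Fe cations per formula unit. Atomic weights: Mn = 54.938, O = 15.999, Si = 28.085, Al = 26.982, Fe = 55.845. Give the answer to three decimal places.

0.752 Fe apfu

31.73 wt% MnO ÷ 70.937 g/mol = 0.44730 mol, giving 0.44730 Mn and 0.44730 O.
10.86 wt% FeO ÷ 71.844 g/mol = 0.15116 mol, giving 0.15116 Fe and 0.15116 O.
20.27 wt% Al2O3 ÷ 101.961 g/mol = 0.19880 mol, giving 0.39760 Al and 0.59640 O.
36.61 wt% SiO2 ÷ 60.083 g/mol = 0.60932 mol, giving 0.60932 Si and 1.21864 O.
Oxygen sums to 2.41350; scaling by 12/2.41350 = 4.97203 puts the formula on 12 O.
Fe: 0.15116 × 4.97203 = 0.752 atoms per formula unit.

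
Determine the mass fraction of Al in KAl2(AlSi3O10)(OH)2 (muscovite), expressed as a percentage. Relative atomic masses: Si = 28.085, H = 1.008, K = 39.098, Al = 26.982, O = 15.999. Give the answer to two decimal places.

20.32 mass %

Molar mass of KAl2(AlSi3O10)(OH)2: 1*39.098 + 3*26.982 + 3*28.085 + 12*15.999 + 2*1.008 = 398.303 g/mol.
Mass of Al per formula unit: 3 × 26.982 = 80.946 g.
Weight fraction Al = 80.946 / 398.303 = 0.2032.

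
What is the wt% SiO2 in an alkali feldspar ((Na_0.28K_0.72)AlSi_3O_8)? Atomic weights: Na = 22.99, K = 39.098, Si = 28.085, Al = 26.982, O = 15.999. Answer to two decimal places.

65.83 wt%

Formula mass = 273.817 g/mol.
3 Si → 3.0000 mol SiO2 per formula unit; M(SiO2) = 60.083, so SiO2 mass = 180.249 g.
180.249/273.817 × 100 = 65.83 wt%.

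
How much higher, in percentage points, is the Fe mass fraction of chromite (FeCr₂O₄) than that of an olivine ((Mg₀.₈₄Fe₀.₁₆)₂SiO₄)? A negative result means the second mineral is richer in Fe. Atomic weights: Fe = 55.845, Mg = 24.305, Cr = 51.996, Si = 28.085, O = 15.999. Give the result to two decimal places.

13.10 percentage points

First mineral: 55.845 g Fe in 223.833 g formula = 24.95 wt% Fe.
Second mineral: 17.870 g Fe in 150.784 g formula = 11.85 wt% Fe.
24.95% − 11.85% gives a difference of 13.10 percentage points.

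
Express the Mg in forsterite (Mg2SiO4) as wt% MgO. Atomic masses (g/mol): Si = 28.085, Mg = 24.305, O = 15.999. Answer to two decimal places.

57.29 wt%

Molar mass of Mg2SiO4 = 2×24.305 + 1×28.085 + 4×15.999 = 140.691 g/mol.
Each formula unit contains 2 Mg, equivalent to 2/1 = 2.0000 mol MgO.
M(MgO) = 1×24.305 + 1×15.999 = 40.304 g/mol.
Mass of MgO per formula unit = 2.0000 × 40.304 = 80.608 g.
MgO wt% = 80.608 / 140.691 × 100 = 57.29%.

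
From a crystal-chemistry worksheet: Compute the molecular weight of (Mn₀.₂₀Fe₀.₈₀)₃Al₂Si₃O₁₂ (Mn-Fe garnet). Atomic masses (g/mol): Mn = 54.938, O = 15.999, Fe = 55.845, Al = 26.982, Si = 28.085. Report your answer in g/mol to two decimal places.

The formula mass is the sum 0.60·54.938 + 2.40·55.845 + 2·26.982 + 3·28.085 + 12·15.999.

497.20 g/mol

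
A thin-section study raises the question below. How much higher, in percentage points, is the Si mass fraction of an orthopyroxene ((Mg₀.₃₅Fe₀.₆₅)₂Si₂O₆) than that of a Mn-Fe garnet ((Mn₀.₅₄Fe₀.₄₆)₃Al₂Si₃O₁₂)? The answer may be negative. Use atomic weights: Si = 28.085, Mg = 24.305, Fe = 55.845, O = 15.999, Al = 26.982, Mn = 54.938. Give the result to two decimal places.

First mineral: 56.170 g Si in 241.776 g formula = 23.23 wt% Si.
Second mineral: 84.255 g Si in 496.273 g formula = 16.98 wt% Si.
23.23% − 16.98% gives a difference of 6.25 percentage points.

6.25 percentage points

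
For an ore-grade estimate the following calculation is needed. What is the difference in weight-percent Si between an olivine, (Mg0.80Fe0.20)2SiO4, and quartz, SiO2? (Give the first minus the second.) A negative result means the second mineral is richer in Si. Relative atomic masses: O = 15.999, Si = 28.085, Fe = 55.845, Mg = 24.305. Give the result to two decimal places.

-28.42 percentage points

Si in (Mg0.80Fe0.20)2SiO4: molar mass 153.307 g/mol; 1×28.085 = 28.085 g → 18.32 wt%.
Si in SiO2: molar mass 60.083 g/mol; 1×28.085 = 28.085 g → 46.74 wt%.
Difference = 18.32 − 46.74 = -28.42 percentage points.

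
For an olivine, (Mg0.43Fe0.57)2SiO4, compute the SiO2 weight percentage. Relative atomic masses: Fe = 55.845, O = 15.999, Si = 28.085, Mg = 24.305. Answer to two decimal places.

M((Mg0.43Fe0.57)2SiO4) = 176.647 g/mol; M(SiO2) = 60.083 g/mol.
Moles SiO2 per formula unit = 1 Si ÷ 1 = 1.0000.
SiO2 fraction = (1.0000 × 60.083) / 176.647 = 60.083/176.647 = 0.3401.

34.01 wt%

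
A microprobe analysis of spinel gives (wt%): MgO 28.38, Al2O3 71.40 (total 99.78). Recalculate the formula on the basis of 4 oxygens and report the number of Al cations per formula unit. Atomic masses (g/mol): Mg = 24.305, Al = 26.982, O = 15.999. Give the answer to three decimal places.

1.997 Al apfu

28.38 wt% MgO ÷ 40.304 g/mol = 0.70415 mol, giving 0.70415 Mg and 0.70415 O.
71.40 wt% Al2O3 ÷ 101.961 g/mol = 0.70027 mol, giving 1.40054 Al and 2.10081 O.
Oxygen sums to 2.80496; scaling by 4/2.80496 = 1.42605 puts the formula on 4 O.
Al: 1.40054 × 1.42605 = 1.997 atoms per formula unit.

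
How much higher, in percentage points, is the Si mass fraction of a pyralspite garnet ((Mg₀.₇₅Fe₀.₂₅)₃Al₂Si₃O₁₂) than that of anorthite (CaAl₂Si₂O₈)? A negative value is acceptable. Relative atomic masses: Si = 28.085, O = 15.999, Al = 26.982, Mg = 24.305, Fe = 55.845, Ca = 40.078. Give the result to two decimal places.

Si in (Mg₀.₇₅Fe₀.₂₅)₃Al₂Si₃O₁₂: molar mass 426.777 g/mol; 3×28.085 = 84.255 g → 19.74 wt%.
Si in CaAl₂Si₂O₈: molar mass 278.204 g/mol; 2×28.085 = 56.170 g → 20.19 wt%.
Difference = 19.74 − 20.19 = -0.45 percentage points.

-0.45 percentage points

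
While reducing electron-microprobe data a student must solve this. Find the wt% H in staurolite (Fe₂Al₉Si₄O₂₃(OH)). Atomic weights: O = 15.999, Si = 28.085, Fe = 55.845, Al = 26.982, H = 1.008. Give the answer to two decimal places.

0.12 mass %

Molar mass of Fe₂Al₉Si₄O₂₃(OH): 2*55.845 + 9*26.982 + 4*28.085 + 24*15.999 + 1*1.008 = 851.852 g/mol.
Mass of H per formula unit: 1 × 1.008 = 1.008 g.
Weight fraction H = 1.008 / 851.852 = 0.0012.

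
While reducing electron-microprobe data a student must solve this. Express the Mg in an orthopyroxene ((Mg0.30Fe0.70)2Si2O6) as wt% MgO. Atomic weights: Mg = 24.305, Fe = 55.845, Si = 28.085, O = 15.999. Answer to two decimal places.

Molar mass of (Mg0.30Fe0.70)2Si2O6 = 0.60*24.305 + 1.40*55.845 + 2*28.085 + 6*15.999 = 244.930 g/mol.
Each formula unit contains 0.60 Mg, equivalent to 0.60/1 = 0.6000 mol MgO.
M(MgO) = 1×24.305 + 1×15.999 = 40.304 g/mol.
Mass of MgO per formula unit = 0.6000 × 40.304 = 24.182 g.
MgO wt% = 24.182 / 244.930 × 100 = 9.87%.

9.87 wt%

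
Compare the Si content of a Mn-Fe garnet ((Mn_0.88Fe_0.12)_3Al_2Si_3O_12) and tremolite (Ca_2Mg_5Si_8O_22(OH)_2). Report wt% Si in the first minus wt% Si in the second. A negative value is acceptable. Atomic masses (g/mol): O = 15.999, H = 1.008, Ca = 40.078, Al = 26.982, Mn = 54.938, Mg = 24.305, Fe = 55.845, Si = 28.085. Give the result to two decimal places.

-10.65 percentage points

First mineral: 84.255 g Si in 495.348 g formula = 17.01 wt% Si.
Second mineral: 224.680 g Si in 812.353 g formula = 27.66 wt% Si.
17.01% − 27.66% gives a difference of -10.65 percentage points.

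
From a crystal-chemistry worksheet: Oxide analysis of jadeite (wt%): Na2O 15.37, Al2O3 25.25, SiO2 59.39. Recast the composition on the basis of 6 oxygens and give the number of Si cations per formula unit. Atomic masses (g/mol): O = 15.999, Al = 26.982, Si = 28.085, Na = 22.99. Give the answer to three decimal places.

15.37 wt% Na2O ÷ 61.979 g/mol = 0.24799 mol, giving 0.49598 Na and 0.24799 O.
25.25 wt% Al2O3 ÷ 101.961 g/mol = 0.24764 mol, giving 0.49528 Al and 0.74292 O.
59.39 wt% SiO2 ÷ 60.083 g/mol = 0.98847 mol, giving 0.98847 Si and 1.97694 O.
Oxygen sums to 2.96785; scaling by 6/2.96785 = 2.02167 puts the formula on 6 O.
Si: 0.98847 × 2.02167 = 1.998 atoms per formula unit.

1.998 Si apfu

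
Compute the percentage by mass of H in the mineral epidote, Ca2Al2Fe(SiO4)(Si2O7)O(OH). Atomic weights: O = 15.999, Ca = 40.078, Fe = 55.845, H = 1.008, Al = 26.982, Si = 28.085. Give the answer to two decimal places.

0.21 wt%

M(Ca2Al2Fe(SiO4)(Si2O7)O(OH)) = 483.215 g/mol.
H contributes 1 × 1.008 = 1.008 g per mole.
1.008/483.215 = 0.0021 → 0.21%.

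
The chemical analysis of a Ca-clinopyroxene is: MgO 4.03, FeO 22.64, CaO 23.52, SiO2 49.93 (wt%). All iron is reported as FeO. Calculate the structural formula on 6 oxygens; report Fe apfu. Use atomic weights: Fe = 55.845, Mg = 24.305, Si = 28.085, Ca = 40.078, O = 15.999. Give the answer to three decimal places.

0.757 Fe apfu

4.03 wt% MgO ÷ 40.304 g/mol = 0.09999 mol, giving 0.09999 Mg and 0.09999 O.
22.64 wt% FeO ÷ 71.844 g/mol = 0.31513 mol, giving 0.31513 Fe and 0.31513 O.
23.52 wt% CaO ÷ 56.077 g/mol = 0.41942 mol, giving 0.41942 Ca and 0.41942 O.
49.93 wt% SiO2 ÷ 60.083 g/mol = 0.83102 mol, giving 0.83102 Si and 1.66204 O.
Oxygen sums to 2.49658; scaling by 6/2.49658 = 2.40329 puts the formula on 6 O.
Fe: 0.31513 × 2.40329 = 0.757 atoms per formula unit.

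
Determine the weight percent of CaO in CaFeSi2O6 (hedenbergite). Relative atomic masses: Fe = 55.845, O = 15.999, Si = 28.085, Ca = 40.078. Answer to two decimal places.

22.60 wt%

M(CaFeSi2O6) = 248.087 g/mol; M(CaO) = 56.077 g/mol.
Moles CaO per formula unit = 1 Ca ÷ 1 = 1.0000.
CaO fraction = (1.0000 × 56.077) / 248.087 = 56.077/248.087 = 0.2260.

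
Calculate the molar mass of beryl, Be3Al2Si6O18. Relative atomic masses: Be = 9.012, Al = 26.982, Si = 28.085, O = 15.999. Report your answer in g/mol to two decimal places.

Be: 3 × 9.012 = 27.0360
Al: 2 × 26.982 = 53.9640
Si: 6 × 28.085 = 168.5100
O: 18 × 15.999 = 287.9820
Summing the contributions gives the formula mass.

537.49 g/mol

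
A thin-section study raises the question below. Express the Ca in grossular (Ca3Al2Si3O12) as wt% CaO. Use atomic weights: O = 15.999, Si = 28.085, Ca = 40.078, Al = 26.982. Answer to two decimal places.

Molar mass of Ca3Al2Si3O12 = 3×40.078 + 2×26.982 + 3×28.085 + 12×15.999 = 450.441 g/mol.
Each formula unit contains 3 Ca, equivalent to 3/1 = 3.0000 mol CaO.
M(CaO) = 1×40.078 + 1×15.999 = 56.077 g/mol.
Mass of CaO per formula unit = 3.0000 × 56.077 = 168.231 g.
CaO wt% = 168.231 / 450.441 × 100 = 37.35%.

37.35 wt%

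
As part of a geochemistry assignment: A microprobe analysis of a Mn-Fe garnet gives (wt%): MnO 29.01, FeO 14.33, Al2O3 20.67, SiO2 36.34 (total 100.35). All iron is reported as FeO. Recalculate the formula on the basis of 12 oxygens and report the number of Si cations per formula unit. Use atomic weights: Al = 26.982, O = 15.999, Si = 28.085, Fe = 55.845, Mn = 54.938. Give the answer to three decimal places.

MnO (M=70.937): mol = 0.40895; Mn = 0.40895, O = 0.40895.
FeO (M=71.844): mol = 0.19946; Fe = 0.19946, O = 0.19946.
Al2O3 (M=101.961): mol = 0.20272; Al = 0.40544, O = 0.60816.
SiO2 (M=60.083): mol = 0.60483; Si = 0.60483, O = 1.20966.
ΣO = 2.42623; factor = 12/ΣO = 4.94594.
Si apfu = 0.60483 × 4.94594 = 2.991.

2.991 Si apfu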